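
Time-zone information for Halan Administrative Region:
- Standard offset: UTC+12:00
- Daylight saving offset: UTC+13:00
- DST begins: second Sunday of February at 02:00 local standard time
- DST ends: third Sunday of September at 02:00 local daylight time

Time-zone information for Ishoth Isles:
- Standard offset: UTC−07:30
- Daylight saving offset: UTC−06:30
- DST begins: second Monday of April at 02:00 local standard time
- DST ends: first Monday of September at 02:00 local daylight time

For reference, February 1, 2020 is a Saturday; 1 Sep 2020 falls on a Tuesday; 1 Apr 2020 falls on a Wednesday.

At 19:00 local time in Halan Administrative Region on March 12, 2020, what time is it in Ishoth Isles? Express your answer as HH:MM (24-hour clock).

22:30

1 February 2020 is a Saturday, so the first Sunday is February 2 and the second is February 9.
1 September 2020 is a Tuesday, so the first Sunday is September 6 and the third is September 20.
March 12, 2020 lies within the daylight-saving period (9 February – 20 September), so Halan Administrative Region is on daylight time, UTC+13:00.
19:00 Halan Administrative Region − 13h = 06:00 UTC.
1 April 2020 is a Wednesday, so the first Monday is April 6 and the second is April 13.
1 September 2020 is a Tuesday, so the first Monday is September 7.
At the standard offset (UTC−07:30), 06:00 UTC − 7h30m = 22:30 Ishoth Isles standard time (rolling into the previous day, 11 March 2020).
The standard-time date in Ishoth Isles, March 11, 2020, is outside the daylight-saving period (13 April – 7 September), so Ishoth Isles is on standard time, UTC−07:30.
06:00 UTC − 7h30m = 22:30 Ishoth Isles (rolling into the previous day, 11 March 2020).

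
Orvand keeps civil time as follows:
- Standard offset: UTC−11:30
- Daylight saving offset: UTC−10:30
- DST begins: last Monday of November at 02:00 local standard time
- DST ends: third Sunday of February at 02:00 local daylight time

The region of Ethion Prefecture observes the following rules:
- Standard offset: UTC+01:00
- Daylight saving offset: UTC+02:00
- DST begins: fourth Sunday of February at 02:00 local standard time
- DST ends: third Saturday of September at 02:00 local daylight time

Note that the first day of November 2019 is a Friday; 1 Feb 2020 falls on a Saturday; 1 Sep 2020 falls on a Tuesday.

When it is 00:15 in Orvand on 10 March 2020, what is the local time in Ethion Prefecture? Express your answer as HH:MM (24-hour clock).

1 November 2019 is a Friday, so Mondays fall on 4, 11, 18, 25; the last is November 25.
1 February 2020 is a Saturday, so the first Sunday is February 2 and the third is February 16.
Daylight saving runs 25 November 2019 – 16 February 2020; 10 March 2020 is outside that window, so Orvand is on standard time at UTC−11:30.
00:15 Orvand + 11h30m = 11:45 UTC.
1 February 2020 is a Saturday, so the first Sunday is February 2 and the fourth is February 23.
1 September 2020 is a Tuesday, so the first Saturday is September 5 and the third is September 19.
At the standard offset (UTC+01:00), 11:45 UTC + 1h = 12:45 Ethion Prefecture standard time.
The standard-time date in Ethion Prefecture, 10 March 2020, lies within the daylight-saving period (23 February – 19 September), so Ethion Prefecture is on daylight time, UTC+02:00.
11:45 UTC + 2h = 13:45 Ethion Prefecture.

13:45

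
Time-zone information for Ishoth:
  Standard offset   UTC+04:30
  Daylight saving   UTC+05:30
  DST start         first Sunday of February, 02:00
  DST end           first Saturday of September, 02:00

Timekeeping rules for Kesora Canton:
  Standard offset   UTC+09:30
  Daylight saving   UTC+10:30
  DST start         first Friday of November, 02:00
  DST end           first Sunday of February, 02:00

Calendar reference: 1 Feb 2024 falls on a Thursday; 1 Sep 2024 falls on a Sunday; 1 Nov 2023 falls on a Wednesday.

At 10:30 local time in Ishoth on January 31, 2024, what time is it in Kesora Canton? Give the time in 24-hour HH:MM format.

16:30

1 February 2024 is a Thursday, so the first Sunday is February 4.
1 September 2024 is a Sunday, so the first Saturday is September 7.
January 31, 2024 does not fall between 4 February and 7 September, so daylight saving is not in effect and Ishoth is at UTC+04:30.
10:30 Ishoth − 4h30m = 06:00 UTC.
1 November 2023 is a Wednesday, so the first Friday is November 3.
1 February 2024 is a Thursday, so the first Sunday is February 4.
At the standard offset (UTC+09:30), 06:00 UTC + 9h30m = 15:30 Kesora Canton standard time.
The standard-time date in Kesora Canton, January 31, 2024, lies within the daylight-saving period (3 November 2023 – 4 February 2024), so Kesora Canton is on daylight time, UTC+10:30.
06:00 UTC + 10h30m = 16:30 Kesora Canton.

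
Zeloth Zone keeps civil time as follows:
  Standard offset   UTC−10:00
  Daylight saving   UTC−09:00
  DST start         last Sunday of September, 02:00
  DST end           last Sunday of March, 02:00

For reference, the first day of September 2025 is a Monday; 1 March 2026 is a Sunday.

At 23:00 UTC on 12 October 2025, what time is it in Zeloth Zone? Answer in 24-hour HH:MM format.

14:00

1 September 2025 is a Monday, so Sundays fall on 7, 14, 21, 28; the last is September 28.
1 March 2026 is a Sunday, so Sundays fall on 1, 8, 15, 22, 29; the last is March 29.
At the standard offset (UTC−10:00), 23:00 UTC − 10h = 13:00 Zeloth Zone standard time.
The standard-time date in Zeloth Zone, 12 October 2025, lies within the daylight-saving period (28 September 2025 – 29 March 2026), so Zeloth Zone is on daylight time, UTC−09:00.
23:00 UTC − 9h = 14:00 local.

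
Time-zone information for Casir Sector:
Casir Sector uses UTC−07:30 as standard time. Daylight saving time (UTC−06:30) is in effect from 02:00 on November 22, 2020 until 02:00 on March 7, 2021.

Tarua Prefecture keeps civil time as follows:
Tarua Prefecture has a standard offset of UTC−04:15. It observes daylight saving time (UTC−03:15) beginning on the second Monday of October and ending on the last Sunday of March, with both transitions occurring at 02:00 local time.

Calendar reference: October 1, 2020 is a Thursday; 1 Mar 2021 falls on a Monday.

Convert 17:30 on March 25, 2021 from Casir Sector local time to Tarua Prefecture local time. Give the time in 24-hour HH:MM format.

21:45

Daylight saving runs 22 November 2020 – 7 March 2021; March 25, 2021 is outside that window, so Casir Sector is on standard time at UTC−07:30.
17:30 Casir Sector + 7h30m = 01:00 UTC (rolling into the next day, 26 March 2021).
1 October 2020 is a Thursday, so the first Monday is October 5 and the second is October 12.
1 March 2021 is a Monday, so Sundays fall on 7, 14, 21, 28; the last is March 28.
At the standard offset (UTC−04:15), 01:00 UTC − 4h15m = 20:45 Tarua Prefecture standard time (rolling into the previous day, 25 March 2021).
Daylight saving runs 12 October 2020 – 28 March 2021; the standard-time date in Tarua Prefecture, March 25, 2021, is inside that window, so Tarua Prefecture is at UTC−03:15.
01:00 UTC − 3h15m = 21:45 Tarua Prefecture (rolling into the previous day, 25 March 2021).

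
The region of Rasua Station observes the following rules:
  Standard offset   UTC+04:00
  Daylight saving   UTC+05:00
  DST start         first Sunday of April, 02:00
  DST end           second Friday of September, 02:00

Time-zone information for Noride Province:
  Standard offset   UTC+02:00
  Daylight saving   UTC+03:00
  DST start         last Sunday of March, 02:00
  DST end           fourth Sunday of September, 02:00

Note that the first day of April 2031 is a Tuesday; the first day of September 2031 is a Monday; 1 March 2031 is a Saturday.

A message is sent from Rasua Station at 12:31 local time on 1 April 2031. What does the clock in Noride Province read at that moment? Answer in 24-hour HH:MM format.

1 April 2031 is a Tuesday, so the first Sunday is April 6.
1 September 2031 is a Monday, so the first Friday is September 5 and the second is September 12.
1 April 2031 is outside the daylight-saving period (6 April – 12 September), so Rasua Station is on standard time, UTC+04:00.
12:31 Rasua Station − 4h = 08:31 UTC.
1 March 2031 is a Saturday, so Sundays fall on 2, 9, 16, 23, 30; the last is March 30.
1 September 2031 is a Monday, so the first Sunday is September 7 and the fourth is September 28.
At the standard offset (UTC+02:00), 08:31 UTC + 2h = 10:31 Noride Province standard time.
The standard-time date in Noride Province, 1 April 2031, lies within the daylight-saving period (30 March – 28 September), so Noride Province is on daylight time, UTC+03:00.
08:31 UTC + 3h = 11:31 Noride Province.

11:31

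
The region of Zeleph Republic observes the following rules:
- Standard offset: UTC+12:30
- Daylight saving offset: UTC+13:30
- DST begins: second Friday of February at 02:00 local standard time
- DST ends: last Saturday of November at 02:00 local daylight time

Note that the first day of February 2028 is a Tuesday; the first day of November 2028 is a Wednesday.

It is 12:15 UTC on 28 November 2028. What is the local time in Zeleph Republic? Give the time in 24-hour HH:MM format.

00:45

1 February 2028 is a Tuesday, so the first Friday is February 4 and the second is February 11.
1 November 2028 is a Wednesday, so Saturdays fall on 4, 11, 18, 25; the last is November 25.
At the standard offset (UTC+12:30), 12:15 UTC + 12h30m = 00:45 Zeleph Republic standard time (rolling into the next day, 29 November 2028).
The standard-time date in Zeleph Republic, 29 November 2028, does not fall between 11 February and 25 November, so daylight saving is not in effect and Zeleph Republic is at UTC+12:30.
12:15 UTC + 12h30m = 00:45 local (rolling into the next day, 29 November 2028).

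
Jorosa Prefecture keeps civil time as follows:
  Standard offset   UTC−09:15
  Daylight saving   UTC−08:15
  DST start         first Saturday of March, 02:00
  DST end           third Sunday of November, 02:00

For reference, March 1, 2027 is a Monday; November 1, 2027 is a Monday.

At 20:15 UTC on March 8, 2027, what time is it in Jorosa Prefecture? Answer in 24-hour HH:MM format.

1 March 2027 is a Monday, so the first Saturday is March 6.
1 November 2027 is a Monday, so the first Sunday is November 7 and the third is November 21.
At the standard offset (UTC−09:15), 20:15 UTC − 9h15m = 11:00 Jorosa Prefecture standard time.
The standard-time date in Jorosa Prefecture, March 8, 2027, lies within the daylight-saving period (6 March – 21 November), so Jorosa Prefecture is on daylight time, UTC−08:15.
20:15 UTC − 8h15m = 12:00 local.

12:00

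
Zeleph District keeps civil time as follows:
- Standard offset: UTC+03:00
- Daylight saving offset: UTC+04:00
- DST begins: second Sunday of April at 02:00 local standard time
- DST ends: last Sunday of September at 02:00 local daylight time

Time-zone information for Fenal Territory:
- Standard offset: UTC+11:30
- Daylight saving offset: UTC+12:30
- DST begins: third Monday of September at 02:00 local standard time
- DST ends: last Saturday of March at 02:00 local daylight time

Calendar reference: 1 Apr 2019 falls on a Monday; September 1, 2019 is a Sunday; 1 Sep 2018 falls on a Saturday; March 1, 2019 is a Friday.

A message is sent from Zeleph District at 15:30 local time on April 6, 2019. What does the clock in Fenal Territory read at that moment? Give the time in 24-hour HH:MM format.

1 April 2019 is a Monday, so the first Sunday is April 7 and the second is April 14.
1 September 2019 is a Sunday, so Sundays fall on 1, 8, 15, 22, 29; the last is September 29.
April 6, 2019 is outside the daylight-saving period (14 April – 29 September), so Zeleph District is on standard time, UTC+03:00.
15:30 Zeleph District − 3h = 12:30 UTC.
1 September 2018 is a Saturday, so the first Monday is September 3 and the third is September 17.
1 March 2019 is a Friday, so Saturdays fall on 2, 9, 16, 23, 30; the last is March 30.
At the standard offset (UTC+11:30), 12:30 UTC + 11h30m = 00:00 Fenal Territory standard time (rolling into the next day, 7 April 2019).
The standard-time date in Fenal Territory, April 7, 2019, does not fall between 17 September 2018 and 30 March 2019, so daylight saving is not in effect and Fenal Territory is at UTC+11:30.
12:30 UTC + 11h30m = 00:00 Fenal Territory (rolling into the next day, 7 April 2019).

00:00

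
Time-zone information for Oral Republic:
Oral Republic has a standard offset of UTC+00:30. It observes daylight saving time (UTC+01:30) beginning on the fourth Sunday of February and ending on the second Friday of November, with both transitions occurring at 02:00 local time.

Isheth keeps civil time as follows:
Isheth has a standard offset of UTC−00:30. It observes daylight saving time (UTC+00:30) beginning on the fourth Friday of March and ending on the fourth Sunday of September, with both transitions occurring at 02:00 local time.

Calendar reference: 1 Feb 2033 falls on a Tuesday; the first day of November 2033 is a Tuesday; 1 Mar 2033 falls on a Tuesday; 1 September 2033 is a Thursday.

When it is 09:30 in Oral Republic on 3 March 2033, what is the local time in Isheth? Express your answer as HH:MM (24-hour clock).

1 February 2033 is a Tuesday, so the first Sunday is February 6 and the fourth is February 27.
1 November 2033 is a Tuesday, so the first Friday is November 4 and the second is November 11.
3 March 2033 falls between 27 February and 11 November, so daylight saving is in effect and Oral Republic is at UTC+01:30.
09:30 Oral Republic − 1h30m = 08:00 UTC.
1 March 2033 is a Tuesday, so the first Friday is March 4 and the fourth is March 25.
1 September 2033 is a Thursday, so the first Sunday is September 4 and the fourth is September 25.
At the standard offset (UTC−00:30), 08:00 UTC − 0h30m = 07:30 Isheth standard time.
The standard-time date in Isheth, 3 March 2033, is outside the daylight-saving period (25 March – 25 September), so Isheth is on standard time, UTC−00:30.
08:00 UTC − 0h30m = 07:30 Isheth.

07:30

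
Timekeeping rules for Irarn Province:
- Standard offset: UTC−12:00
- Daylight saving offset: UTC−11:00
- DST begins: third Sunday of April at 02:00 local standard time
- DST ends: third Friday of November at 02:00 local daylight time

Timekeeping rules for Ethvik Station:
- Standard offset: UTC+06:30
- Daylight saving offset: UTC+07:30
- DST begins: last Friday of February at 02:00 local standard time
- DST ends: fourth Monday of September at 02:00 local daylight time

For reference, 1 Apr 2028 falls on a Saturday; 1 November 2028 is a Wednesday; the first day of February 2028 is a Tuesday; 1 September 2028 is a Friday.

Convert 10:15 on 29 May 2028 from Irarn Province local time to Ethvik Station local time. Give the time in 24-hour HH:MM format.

04:45

1 April 2028 is a Saturday, so the first Sunday is April 2 and the third is April 16.
1 November 2028 is a Wednesday, so the first Friday is November 3 and the third is November 17.
29 May 2028 falls between 16 April and 17 November, so daylight saving is in effect and Irarn Province is at UTC−11:00.
10:15 Irarn Province + 11h = 21:15 UTC.
1 February 2028 is a Tuesday, so Fridays fall on 4, 11, 18, 25; the last is February 25.
1 September 2028 is a Friday, so the first Monday is September 4 and the fourth is September 25.
At the standard offset (UTC+06:30), 21:15 UTC + 6h30m = 03:45 Ethvik Station standard time (rolling into the next day, 30 May 2028).
Daylight saving runs 25 February – 25 September; the standard-time date in Ethvik Station, 30 May 2028, is inside that window, so Ethvik Station is at UTC+07:30.
21:15 UTC + 7h30m = 04:45 Ethvik Station (rolling into the next day, 30 May 2028).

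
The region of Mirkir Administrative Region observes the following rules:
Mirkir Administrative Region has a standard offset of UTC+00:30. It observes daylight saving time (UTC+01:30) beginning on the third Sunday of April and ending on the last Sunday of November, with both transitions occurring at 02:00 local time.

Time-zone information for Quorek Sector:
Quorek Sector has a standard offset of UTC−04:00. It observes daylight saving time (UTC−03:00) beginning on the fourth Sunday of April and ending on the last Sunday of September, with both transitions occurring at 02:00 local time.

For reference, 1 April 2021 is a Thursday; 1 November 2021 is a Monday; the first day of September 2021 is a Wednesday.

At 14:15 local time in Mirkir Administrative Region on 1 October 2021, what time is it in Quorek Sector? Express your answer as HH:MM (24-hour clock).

1 April 2021 is a Thursday, so the first Sunday is April 4 and the third is April 18.
1 November 2021 is a Monday, so Sundays fall on 7, 14, 21, 28; the last is November 28.
Daylight saving runs 18 April – 28 November; 1 October 2021 is inside that window, so Mirkir Administrative Region is at UTC+01:30.
14:15 Mirkir Administrative Region − 1h30m = 12:45 UTC.
1 April 2021 is a Thursday, so the first Sunday is April 4 and the fourth is April 25.
1 September 2021 is a Wednesday, so Sundays fall on 5, 12, 19, 26; the last is September 26.
At the standard offset (UTC−04:00), 12:45 UTC − 4h = 08:45 Quorek Sector standard time.
Daylight saving runs 25 April – 26 September; the standard-time date in Quorek Sector, 1 October 2021, is outside that window, so Quorek Sector is on standard time at UTC−04:00.
12:45 UTC − 4h = 08:45 Quorek Sector.

08:45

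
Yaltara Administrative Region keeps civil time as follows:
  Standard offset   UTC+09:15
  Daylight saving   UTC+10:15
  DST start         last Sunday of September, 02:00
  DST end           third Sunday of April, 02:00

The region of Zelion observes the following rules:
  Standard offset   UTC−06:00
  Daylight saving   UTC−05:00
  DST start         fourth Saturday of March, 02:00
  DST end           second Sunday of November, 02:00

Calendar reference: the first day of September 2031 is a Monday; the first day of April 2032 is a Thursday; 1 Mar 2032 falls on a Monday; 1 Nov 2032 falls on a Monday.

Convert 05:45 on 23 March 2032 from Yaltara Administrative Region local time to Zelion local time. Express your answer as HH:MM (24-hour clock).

1 September 2031 is a Monday, so Sundays fall on 7, 14, 21, 28; the last is September 28.
1 April 2032 is a Thursday, so the first Sunday is April 4 and the third is April 18.
23 March 2032 falls between 28 September 2031 and 18 April 2032, so daylight saving is in effect and Yaltara Administrative Region is at UTC+10:15.
05:45 Yaltara Administrative Region − 10h15m = 19:30 UTC (rolling into the previous day, 22 March 2032).
1 March 2032 is a Monday, so the first Saturday is March 6 and the fourth is March 27.
1 November 2032 is a Monday, so the first Sunday is November 7 and the second is November 14.
At the standard offset (UTC−06:00), 19:30 UTC − 6h = 13:30 Zelion standard time.
The standard-time date in Zelion, 22 March 2032, is outside the daylight-saving period (27 March – 14 November), so Zelion is on standard time, UTC−06:00.
19:30 UTC − 6h = 13:30 Zelion.

13:30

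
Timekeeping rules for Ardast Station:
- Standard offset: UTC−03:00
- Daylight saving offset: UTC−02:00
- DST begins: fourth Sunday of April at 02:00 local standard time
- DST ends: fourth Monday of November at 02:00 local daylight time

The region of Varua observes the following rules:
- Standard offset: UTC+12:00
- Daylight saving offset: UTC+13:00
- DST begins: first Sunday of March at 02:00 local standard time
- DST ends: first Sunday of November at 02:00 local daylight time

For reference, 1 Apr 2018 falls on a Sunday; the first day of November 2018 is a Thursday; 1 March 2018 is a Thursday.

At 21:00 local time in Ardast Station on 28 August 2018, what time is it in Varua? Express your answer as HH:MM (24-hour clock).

12:00

1 April 2018 is a Sunday, so the first Sunday is April 1 and the fourth is April 22.
1 November 2018 is a Thursday, so the first Monday is November 5 and the fourth is November 26.
28 August 2018 falls between 22 April and 26 November, so daylight saving is in effect and Ardast Station is at UTC−02:00.
21:00 Ardast Station + 2h = 23:00 UTC.
1 March 2018 is a Thursday, so the first Sunday is March 4.
1 November 2018 is a Thursday, so the first Sunday is November 4.
At the standard offset (UTC+12:00), 23:00 UTC + 12h = 11:00 Varua standard time (rolling into the next day, 29 August 2018).
The standard-time date in Varua, 29 August 2018, lies within the daylight-saving period (4 March – 4 November), so Varua is on daylight time, UTC+13:00.
23:00 UTC + 13h = 12:00 Varua (rolling into the next day, 29 August 2018).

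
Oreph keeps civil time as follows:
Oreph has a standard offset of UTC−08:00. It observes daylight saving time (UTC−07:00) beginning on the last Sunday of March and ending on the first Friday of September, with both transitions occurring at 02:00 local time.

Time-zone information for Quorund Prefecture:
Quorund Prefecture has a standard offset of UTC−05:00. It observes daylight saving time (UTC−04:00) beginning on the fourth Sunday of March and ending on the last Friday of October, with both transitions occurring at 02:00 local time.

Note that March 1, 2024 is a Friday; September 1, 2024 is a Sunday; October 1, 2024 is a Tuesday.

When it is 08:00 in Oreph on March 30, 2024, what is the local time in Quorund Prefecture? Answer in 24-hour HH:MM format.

1 March 2024 is a Friday, so Sundays fall on 3, 10, 17, 24, 31; the last is March 31.
1 September 2024 is a Sunday, so the first Friday is September 6.
March 30, 2024 does not fall between 31 March and 6 September, so daylight saving is not in effect and Oreph is at UTC−08:00.
08:00 Oreph + 8h = 16:00 UTC.
1 March 2024 is a Friday, so the first Sunday is March 3 and the fourth is March 24.
1 October 2024 is a Tuesday, so Fridays fall on 4, 11, 18, 25; the last is October 25.
At the standard offset (UTC−05:00), 16:00 UTC − 5h = 11:00 Quorund Prefecture standard time.
The standard-time date in Quorund Prefecture, March 30, 2024, lies within the daylight-saving period (24 March – 25 October), so Quorund Prefecture is on daylight time, UTC−04:00.
16:00 UTC − 4h = 12:00 Quorund Prefecture.

12:00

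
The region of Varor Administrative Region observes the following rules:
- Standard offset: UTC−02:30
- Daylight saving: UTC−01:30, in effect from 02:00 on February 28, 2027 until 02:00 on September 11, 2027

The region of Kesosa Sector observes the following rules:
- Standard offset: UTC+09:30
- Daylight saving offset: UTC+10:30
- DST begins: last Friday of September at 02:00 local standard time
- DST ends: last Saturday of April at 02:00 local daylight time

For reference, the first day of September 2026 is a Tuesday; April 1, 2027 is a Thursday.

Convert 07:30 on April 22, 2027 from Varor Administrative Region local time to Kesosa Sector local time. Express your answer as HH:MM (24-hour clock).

Daylight saving runs 28 February – 11 September; April 22, 2027 is inside that window, so Varor Administrative Region is at UTC−01:30.
07:30 Varor Administrative Region + 1h30m = 09:00 UTC.
1 September 2026 is a Tuesday, so Fridays fall on 4, 11, 18, 25; the last is September 25.
1 April 2027 is a Thursday, so Saturdays fall on 3, 10, 17, 24; the last is April 24.
At the standard offset (UTC+09:30), 09:00 UTC + 9h30m = 18:30 Kesosa Sector standard time.
The standard-time date in Kesosa Sector, April 22, 2027, lies within the daylight-saving period (25 September 2026 – 24 April 2027), so Kesosa Sector is on daylight time, UTC+10:30.
09:00 UTC + 10h30m = 19:30 Kesosa Sector.

19:30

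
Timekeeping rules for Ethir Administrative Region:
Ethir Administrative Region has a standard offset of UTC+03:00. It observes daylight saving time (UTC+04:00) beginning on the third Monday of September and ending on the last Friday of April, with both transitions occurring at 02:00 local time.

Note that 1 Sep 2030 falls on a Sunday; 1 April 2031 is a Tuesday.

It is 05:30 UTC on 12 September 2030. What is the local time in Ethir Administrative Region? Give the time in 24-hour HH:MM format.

1 September 2030 is a Sunday, so the first Monday is September 2 and the third is September 16.
1 April 2031 is a Tuesday, so Fridays fall on 4, 11, 18, 25; the last is April 25.
At the standard offset (UTC+03:00), 05:30 UTC + 3h = 08:30 Ethir Administrative Region standard time.
Daylight saving runs 16 September 2030 – 25 April 2031; the standard-time date in Ethir Administrative Region, 12 September 2030, is outside that window, so Ethir Administrative Region is on standard time at UTC+03:00.
05:30 UTC + 3h = 08:30 local.

08:30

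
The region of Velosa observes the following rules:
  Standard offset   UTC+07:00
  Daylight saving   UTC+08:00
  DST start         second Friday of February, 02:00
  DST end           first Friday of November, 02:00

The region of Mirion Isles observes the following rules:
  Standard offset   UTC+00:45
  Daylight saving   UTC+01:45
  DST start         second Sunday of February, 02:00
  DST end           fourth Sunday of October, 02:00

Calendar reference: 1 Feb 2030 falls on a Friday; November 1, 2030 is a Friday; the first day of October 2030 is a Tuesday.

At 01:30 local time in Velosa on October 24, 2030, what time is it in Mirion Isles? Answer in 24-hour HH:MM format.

1 February 2030 is a Friday, so the first Friday is February 1 and the second is February 8.
1 November 2030 is a Friday, so the first Friday is November 1.
October 24, 2030 falls between 8 February and 1 November, so daylight saving is in effect and Velosa is at UTC+08:00.
01:30 Velosa − 8h = 17:30 UTC (rolling into the previous day, 23 October 2030).
1 February 2030 is a Friday, so the first Sunday is February 3 and the second is February 10.
1 October 2030 is a Tuesday, so the first Sunday is October 6 and the fourth is October 27.
At the standard offset (UTC+00:45), 17:30 UTC + 0h45m = 18:15 Mirion Isles standard time.
The standard-time date in Mirion Isles, October 23, 2030, lies within the daylight-saving period (10 February – 27 October), so Mirion Isles is on daylight time, UTC+01:45.
17:30 UTC + 1h45m = 19:15 Mirion Isles.

19:15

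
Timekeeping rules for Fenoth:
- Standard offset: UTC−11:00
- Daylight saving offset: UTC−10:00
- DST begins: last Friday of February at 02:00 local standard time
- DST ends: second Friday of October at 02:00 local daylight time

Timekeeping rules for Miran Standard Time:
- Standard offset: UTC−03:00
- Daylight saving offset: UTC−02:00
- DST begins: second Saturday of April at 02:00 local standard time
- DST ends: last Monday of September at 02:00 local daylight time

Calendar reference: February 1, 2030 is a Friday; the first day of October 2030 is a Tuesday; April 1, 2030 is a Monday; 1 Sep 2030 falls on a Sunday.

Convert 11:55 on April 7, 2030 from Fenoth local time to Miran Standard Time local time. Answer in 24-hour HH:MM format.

18:55

1 February 2030 is a Friday, so Fridays fall on 1, 8, 15, 22; the last is February 22.
1 October 2030 is a Tuesday, so the first Friday is October 4 and the second is October 11.
April 7, 2030 falls between 22 February and 11 October, so daylight saving is in effect and Fenoth is at UTC−10:00.
11:55 Fenoth + 10h = 21:55 UTC.
1 April 2030 is a Monday, so the first Saturday is April 6 and the second is April 13.
1 September 2030 is a Sunday, so Mondays fall on 2, 9, 16, 23, 30; the last is September 30.
At the standard offset (UTC−03:00), 21:55 UTC − 3h = 18:55 Miran Standard Time standard time.
The standard-time date in Miran Standard Time, April 7, 2030, does not fall between 13 April and 30 September, so daylight saving is not in effect and Miran Standard Time is at UTC−03:00.
21:55 UTC − 3h = 18:55 Miran Standard Time.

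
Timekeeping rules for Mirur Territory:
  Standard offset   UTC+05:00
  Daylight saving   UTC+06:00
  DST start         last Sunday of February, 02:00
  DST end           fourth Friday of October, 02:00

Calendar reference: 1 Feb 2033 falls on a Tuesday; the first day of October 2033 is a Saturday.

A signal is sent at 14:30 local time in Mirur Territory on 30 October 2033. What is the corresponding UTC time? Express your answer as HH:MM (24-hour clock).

1 February 2033 is a Tuesday, so Sundays fall on 6, 13, 20, 27; the last is February 27.
1 October 2033 is a Saturday, so the first Friday is October 7 and the fourth is October 28.
30 October 2033 is outside the daylight-saving period (27 February – 28 October), so Mirur Territory is on standard time, UTC+05:00.
14:30 local − 5h = 09:30 UTC.

09:30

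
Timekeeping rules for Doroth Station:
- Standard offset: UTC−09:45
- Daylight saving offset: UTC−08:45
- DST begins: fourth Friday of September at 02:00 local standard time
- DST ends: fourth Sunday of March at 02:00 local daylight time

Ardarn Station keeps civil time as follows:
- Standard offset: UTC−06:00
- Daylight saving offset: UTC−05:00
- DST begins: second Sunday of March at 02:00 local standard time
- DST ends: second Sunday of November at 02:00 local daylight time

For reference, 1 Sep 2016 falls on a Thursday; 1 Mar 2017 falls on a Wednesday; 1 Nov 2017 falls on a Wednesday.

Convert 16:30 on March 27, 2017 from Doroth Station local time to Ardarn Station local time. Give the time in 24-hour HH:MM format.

21:15

1 September 2016 is a Thursday, so the first Friday is September 2 and the fourth is September 23.
1 March 2017 is a Wednesday, so the first Sunday is March 5 and the fourth is March 26.
March 27, 2017 does not fall between 23 September 2016 and 26 March 2017, so daylight saving is not in effect and Doroth Station is at UTC−09:45.
16:30 Doroth Station + 9h45m = 02:15 UTC (rolling into the next day, 28 March 2017).
1 March 2017 is a Wednesday, so the first Sunday is March 5 and the second is March 12.
1 November 2017 is a Wednesday, so the first Sunday is November 5 and the second is November 12.
At the standard offset (UTC−06:00), 02:15 UTC − 6h = 20:15 Ardarn Station standard time (rolling into the previous day, 27 March 2017).
The standard-time date in Ardarn Station, March 27, 2017, lies within the daylight-saving period (12 March – 12 November), so Ardarn Station is on daylight time, UTC−05:00.
02:15 UTC − 5h = 21:15 Ardarn Station (rolling into the previous day, 27 March 2017).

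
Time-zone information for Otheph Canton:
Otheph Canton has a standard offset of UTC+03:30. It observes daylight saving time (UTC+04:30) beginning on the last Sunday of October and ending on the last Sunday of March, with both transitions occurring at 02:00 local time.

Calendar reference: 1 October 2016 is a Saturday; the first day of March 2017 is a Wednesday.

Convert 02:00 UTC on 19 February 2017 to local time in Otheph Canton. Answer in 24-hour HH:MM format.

06:30

1 October 2016 is a Saturday, so Sundays fall on 2, 9, 16, 23, 30; the last is October 30.
1 March 2017 is a Wednesday, so Sundays fall on 5, 12, 19, 26; the last is March 26.
At the standard offset (UTC+03:30), 02:00 UTC + 3h30m = 05:30 Otheph Canton standard time.
The standard-time date in Otheph Canton, 19 February 2017, lies within the daylight-saving period (30 October 2016 – 26 March 2017), so Otheph Canton is on daylight time, UTC+04:30.
02:00 UTC + 4h30m = 06:30 local.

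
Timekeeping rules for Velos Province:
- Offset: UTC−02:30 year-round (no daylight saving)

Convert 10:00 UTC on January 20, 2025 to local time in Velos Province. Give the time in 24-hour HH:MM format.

07:30

Velos Province stays on UTC−02:30 all year.
10:00 UTC − 2h30m = 07:30 local.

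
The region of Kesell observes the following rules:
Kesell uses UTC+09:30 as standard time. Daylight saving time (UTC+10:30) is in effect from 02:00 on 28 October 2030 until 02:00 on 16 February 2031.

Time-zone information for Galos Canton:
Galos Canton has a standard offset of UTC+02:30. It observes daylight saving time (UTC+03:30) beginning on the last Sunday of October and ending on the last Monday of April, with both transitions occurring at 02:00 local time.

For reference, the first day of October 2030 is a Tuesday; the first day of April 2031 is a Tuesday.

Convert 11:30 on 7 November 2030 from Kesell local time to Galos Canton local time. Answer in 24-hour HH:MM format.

04:30

Daylight saving runs 28 October 2030 – 16 February 2031; 7 November 2030 is inside that window, so Kesell is at UTC+10:30.
11:30 Kesell − 10h30m = 01:00 UTC.
1 October 2030 is a Tuesday, so Sundays fall on 6, 13, 20, 27; the last is October 27.
1 April 2031 is a Tuesday, so Mondays fall on 7, 14, 21, 28; the last is April 28.
At the standard offset (UTC+02:30), 01:00 UTC + 2h30m = 03:30 Galos Canton standard time.
Daylight saving runs 27 October 2030 – 28 April 2031; the standard-time date in Galos Canton, 7 November 2030, is inside that window, so Galos Canton is at UTC+03:30.
01:00 UTC + 3h30m = 04:30 Galos Canton.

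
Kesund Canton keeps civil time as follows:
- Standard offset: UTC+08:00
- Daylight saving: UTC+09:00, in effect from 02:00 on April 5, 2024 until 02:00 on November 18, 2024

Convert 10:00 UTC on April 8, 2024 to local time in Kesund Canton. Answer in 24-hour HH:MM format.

19:00

At the standard offset (UTC+08:00), 10:00 UTC + 8h = 18:00 Kesund Canton standard time.
Daylight saving runs 5 April – 18 November; the standard-time date in Kesund Canton, April 8, 2024, is inside that window, so Kesund Canton is at UTC+09:00.
10:00 UTC + 9h = 19:00 local.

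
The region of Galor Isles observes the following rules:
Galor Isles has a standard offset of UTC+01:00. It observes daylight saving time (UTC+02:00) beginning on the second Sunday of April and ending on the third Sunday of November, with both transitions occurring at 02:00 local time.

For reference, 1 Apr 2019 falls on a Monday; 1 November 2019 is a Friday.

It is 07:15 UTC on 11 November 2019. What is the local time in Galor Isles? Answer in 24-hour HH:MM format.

09:15

1 April 2019 is a Monday, so the first Sunday is April 7 and the second is April 14.
1 November 2019 is a Friday, so the first Sunday is November 3 and the third is November 17.
At the standard offset (UTC+01:00), 07:15 UTC + 1h = 08:15 Galor Isles standard time.
The standard-time date in Galor Isles, 11 November 2019, falls between 14 April and 17 November, so daylight saving is in effect and Galor Isles is at UTC+02:00.
07:15 UTC + 2h = 09:15 local.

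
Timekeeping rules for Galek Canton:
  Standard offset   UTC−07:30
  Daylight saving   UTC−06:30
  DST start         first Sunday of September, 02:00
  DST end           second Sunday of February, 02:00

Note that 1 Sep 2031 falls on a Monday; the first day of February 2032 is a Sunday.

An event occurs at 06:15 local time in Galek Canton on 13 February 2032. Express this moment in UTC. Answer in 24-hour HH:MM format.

1 September 2031 is a Monday, so the first Sunday is September 7.
1 February 2032 is a Sunday, so the first Sunday is February 1 and the second is February 8.
Daylight saving runs 7 September 2031 – 8 February 2032; 13 February 2032 is outside that window, so Galek Canton is on standard time at UTC−07:30.
06:15 local + 7h30m = 13:45 UTC.

13:45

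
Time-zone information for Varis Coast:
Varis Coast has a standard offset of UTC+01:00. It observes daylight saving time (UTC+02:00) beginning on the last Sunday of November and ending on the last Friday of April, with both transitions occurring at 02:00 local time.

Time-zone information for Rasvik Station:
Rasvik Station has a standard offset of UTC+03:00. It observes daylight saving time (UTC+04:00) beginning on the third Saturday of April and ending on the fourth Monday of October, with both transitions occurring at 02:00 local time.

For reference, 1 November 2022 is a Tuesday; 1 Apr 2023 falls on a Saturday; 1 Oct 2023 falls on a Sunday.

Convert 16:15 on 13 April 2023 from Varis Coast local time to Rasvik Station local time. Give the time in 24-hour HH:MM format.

1 November 2022 is a Tuesday, so Sundays fall on 6, 13, 20, 27; the last is November 27.
1 April 2023 is a Saturday, so Fridays fall on 7, 14, 21, 28; the last is April 28.
13 April 2023 lies within the daylight-saving period (27 November 2022 – 28 April 2023), so Varis Coast is on daylight time, UTC+02:00.
16:15 Varis Coast − 2h = 14:15 UTC.
1 April 2023 is a Saturday, so the first Saturday is April 1 and the third is April 15.
1 October 2023 is a Sunday, so the first Monday is October 2 and the fourth is October 23.
At the standard offset (UTC+03:00), 14:15 UTC + 3h = 17:15 Rasvik Station standard time.
The standard-time date in Rasvik Station, 13 April 2023, is outside the daylight-saving period (15 April – 23 October), so Rasvik Station is on standard time, UTC+03:00.
14:15 UTC + 3h = 17:15 Rasvik Station.

17:15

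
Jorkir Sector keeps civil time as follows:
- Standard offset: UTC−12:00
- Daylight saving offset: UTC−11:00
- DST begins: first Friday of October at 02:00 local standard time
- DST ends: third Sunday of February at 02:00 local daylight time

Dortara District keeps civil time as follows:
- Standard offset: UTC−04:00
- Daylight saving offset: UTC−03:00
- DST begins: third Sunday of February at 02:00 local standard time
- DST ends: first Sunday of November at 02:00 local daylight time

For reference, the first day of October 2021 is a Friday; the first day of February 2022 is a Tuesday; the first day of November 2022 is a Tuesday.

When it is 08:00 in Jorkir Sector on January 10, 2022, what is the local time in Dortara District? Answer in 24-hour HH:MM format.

15:00

1 October 2021 is a Friday, so the first Friday is October 1.
1 February 2022 is a Tuesday, so the first Sunday is February 6 and the third is February 20.
January 10, 2022 falls between 1 October 2021 and 20 February 2022, so daylight saving is in effect and Jorkir Sector is at UTC−11:00.
08:00 Jorkir Sector + 11h = 19:00 UTC.
1 February 2022 is a Tuesday, so the first Sunday is February 6 and the third is February 20.
1 November 2022 is a Tuesday, so the first Sunday is November 6.
At the standard offset (UTC−04:00), 19:00 UTC − 4h = 15:00 Dortara District standard time.
The standard-time date in Dortara District, January 10, 2022, is outside the daylight-saving period (20 February – 6 November), so Dortara District is on standard time, UTC−04:00.
19:00 UTC − 4h = 15:00 Dortara District.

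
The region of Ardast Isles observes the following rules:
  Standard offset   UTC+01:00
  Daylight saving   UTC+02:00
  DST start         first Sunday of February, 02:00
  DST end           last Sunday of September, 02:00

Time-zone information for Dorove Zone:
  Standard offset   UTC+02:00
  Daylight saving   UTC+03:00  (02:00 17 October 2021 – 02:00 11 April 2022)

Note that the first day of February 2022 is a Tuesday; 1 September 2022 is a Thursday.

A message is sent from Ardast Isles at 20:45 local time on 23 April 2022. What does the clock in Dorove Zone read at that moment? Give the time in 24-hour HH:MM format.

1 February 2022 is a Tuesday, so the first Sunday is February 6.
1 September 2022 is a Thursday, so Sundays fall on 4, 11, 18, 25; the last is September 25.
23 April 2022 falls between 6 February and 25 September, so daylight saving is in effect and Ardast Isles is at UTC+02:00.
20:45 Ardast Isles − 2h = 18:45 UTC.
At the standard offset (UTC+02:00), 18:45 UTC + 2h = 20:45 Dorove Zone standard time.
Daylight saving runs 17 October 2021 – 11 April 2022; the standard-time date in Dorove Zone, 23 April 2022, is outside that window, so Dorove Zone is on standard time at UTC+02:00.
18:45 UTC + 2h = 20:45 Dorove Zone.

20:45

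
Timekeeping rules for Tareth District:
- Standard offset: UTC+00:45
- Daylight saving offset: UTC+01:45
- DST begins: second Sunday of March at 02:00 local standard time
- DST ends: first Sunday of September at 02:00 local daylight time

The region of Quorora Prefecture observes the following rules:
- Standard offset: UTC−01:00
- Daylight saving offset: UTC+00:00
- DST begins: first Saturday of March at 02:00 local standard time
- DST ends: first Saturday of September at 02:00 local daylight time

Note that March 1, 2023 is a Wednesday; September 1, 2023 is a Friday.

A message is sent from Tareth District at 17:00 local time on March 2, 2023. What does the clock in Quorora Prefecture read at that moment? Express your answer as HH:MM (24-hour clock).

15:15

1 March 2023 is a Wednesday, so the first Sunday is March 5 and the second is March 12.
1 September 2023 is a Friday, so the first Sunday is September 3.
March 2, 2023 does not fall between 12 March and 3 September, so daylight saving is not in effect and Tareth District is at UTC+00:45.
17:00 Tareth District − 0h45m = 16:15 UTC.
1 March 2023 is a Wednesday, so the first Saturday is March 4.
1 September 2023 is a Friday, so the first Saturday is September 2.
At the standard offset (UTC−01:00), 16:15 UTC − 1h = 15:15 Quorora Prefecture standard time.
The standard-time date in Quorora Prefecture, March 2, 2023, does not fall between 4 March and 2 September, so daylight saving is not in effect and Quorora Prefecture is at UTC−01:00.
16:15 UTC − 1h = 15:15 Quorora Prefecture.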